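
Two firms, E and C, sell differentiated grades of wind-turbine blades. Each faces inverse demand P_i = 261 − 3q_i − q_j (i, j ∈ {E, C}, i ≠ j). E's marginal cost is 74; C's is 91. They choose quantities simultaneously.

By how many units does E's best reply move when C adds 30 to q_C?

-5

Firm E's profit: π = q_E(261 − 3q_E − q_C) − 74q_E.
∂π/∂q_E = 187 − 6q_E − q_C = 0 ⇒ q_E = 187/6 − (1/6)q_C.
The reaction-function slope is −1/6, so a 30-unit rise in q_C moves q_E by −1/6 × 30 = −5. E's best response falls — the actions are strategic substitutes.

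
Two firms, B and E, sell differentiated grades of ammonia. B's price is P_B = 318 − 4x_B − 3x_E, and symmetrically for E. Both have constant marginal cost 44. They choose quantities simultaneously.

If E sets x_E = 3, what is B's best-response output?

33.125

Firm B's profit: π = x_B(318 − 4x_B − 3x_E) − 44x_B.
∂π/∂x_B = 274 − 8x_B − 3x_E = 0 ⇒ x_B = 34.25 − 0.375x_E.
At x_E = 3: x_B = 34.25 − 0.375·3 = 33.125.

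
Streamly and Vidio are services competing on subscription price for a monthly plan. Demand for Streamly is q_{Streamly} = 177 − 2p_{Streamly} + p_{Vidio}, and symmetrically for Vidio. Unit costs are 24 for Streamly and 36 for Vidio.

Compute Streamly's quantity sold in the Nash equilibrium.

105.2

Streamly's profit: π = (p_{Streamly} − 24)(177 − 2p_{Streamly} + p_{Vidio}).
∂π/∂p_{Streamly} = 225 − 4p_{Streamly} + p_{Vidio} = 0 ⇒ p_{Streamly} = 56.25 + 0.25p_{Vidio}.
Similarly p_{Vidio} = 62.25 + 0.25p_{Streamly}.
Substituting the second reaction function into the first: p_{Streamly} = 56.25 + 0.25(62.25 + 0.25p_{Streamly}), which gives 0.9375p_{Streamly} = 71.8125 ⇒ p_{Streamly} = 76.6.
Then p_{Vidio} = 62.25 + 0.25·76.6 = 81.4.
q_{Streamly} = 177 − 2·76.6 + 81.4 = 105.2.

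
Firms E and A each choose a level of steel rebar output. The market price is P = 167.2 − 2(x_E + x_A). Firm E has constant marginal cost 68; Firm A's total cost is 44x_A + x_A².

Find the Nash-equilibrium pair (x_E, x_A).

Firm E's profit: π = x_E(167.2 − 2(x_E + x_A)) − 68x_E.
∂π/∂x_E = 99.2 − 4x_E − 2x_A = 0, so x_E = 24.8 − 0.5x_A.
For A: ∂π/∂x_A = 123.2 − 6x_A − 2x_E = 0 ⇒ x_A = 308/15 − (1/3)x_E.
Plugging x_A into E's best response: x_E = 24.8 − 0.5(308/15 − (1/3)x_E) ⇒ (5/6)x_E = 218/15, so x_E = 17.44.
Then x_A = 308/15 − (1/3)·17.44 = 14.72.

17.44, 14.72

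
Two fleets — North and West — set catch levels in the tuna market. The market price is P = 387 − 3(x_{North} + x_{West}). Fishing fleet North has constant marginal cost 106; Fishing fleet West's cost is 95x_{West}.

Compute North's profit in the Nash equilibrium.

2700

Fishing fleet North's profit: π = x_{North}(387 − 3(x_{North} + x_{West})) − 106x_{North}.
∂π/∂x_{North} = 281 − 6x_{North} − 3x_{West} = 0, so x_{North} = 281/6 − 0.5x_{West}.
By the same steps for West: x_{West} = 146/3 − 0.5x_{North}.
Solving the two reaction functions simultaneously: (1 − (−0.5)(−0.5))x_{North} = 281/6 − 0.5·(146/3), so 0.75x_{North} = 22.5 and x_{North} = 30.
Then x_{West} = 146/3 − 0.5·30 = 101/3.
Price P = 387 − 3·(191/3) = 196.
North's profit: (196 − 106)·30 = 2700.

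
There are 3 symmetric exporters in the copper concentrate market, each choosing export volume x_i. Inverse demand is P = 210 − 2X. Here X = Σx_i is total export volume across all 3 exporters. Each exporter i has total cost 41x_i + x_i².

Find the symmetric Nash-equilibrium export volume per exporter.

16.9

A representative exporter's profit is π_i = x_i(210 − 2X) − 41x_i − x_i², with X = x_i + Σ_{j≠i} x_j.
First-order condition: 169 − 6x_i − 2Σ_{j≠i} x_j = 0.
With identical exporters, set every x_j = x: then 169 − 6x − 4x = 0, i.e. x = 169/10 = 16.9.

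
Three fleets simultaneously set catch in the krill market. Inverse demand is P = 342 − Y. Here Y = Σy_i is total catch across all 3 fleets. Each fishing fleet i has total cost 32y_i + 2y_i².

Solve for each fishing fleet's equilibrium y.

38.75

A representative fishing fleet's profit is π_i = y_i(342 − Y) − 32y_i − 2y_i², with Y = y_i + Σ_{j≠i} y_j.
First-order condition: 310 − 6y_i − Σ_{j≠i} y_j = 0.
In a symmetric equilibrium every fishing fleet chooses the same y, so Σ_{j≠i} y_j = 2y. The condition becomes 310 − 8y = 0, giving y = 310/8 = 38.75.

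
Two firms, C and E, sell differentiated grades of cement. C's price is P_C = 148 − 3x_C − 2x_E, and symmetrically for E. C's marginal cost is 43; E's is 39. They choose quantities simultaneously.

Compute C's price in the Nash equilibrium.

81.625

Firm C's profit: π = x_C(148 − 3x_C − 2x_E) − 43x_C.
∂π/∂x_C = 105 − 6x_C − 2x_E = 0 ⇒ x_C = 17.5 − (1/3)x_E.
Similarly x_E = 109/6 − (1/3)x_C.
Substituting the second reaction function into the first: x_C = 17.5 − (1/3)(109/6 − (1/3)x_C), which gives (8/9)x_C = 103/9 ⇒ x_C = 12.875.
Then x_E = 109/6 − (1/3)·12.875 = 13.875.
P_C = 148 − 3·12.875 − 2·13.875 = 81.625.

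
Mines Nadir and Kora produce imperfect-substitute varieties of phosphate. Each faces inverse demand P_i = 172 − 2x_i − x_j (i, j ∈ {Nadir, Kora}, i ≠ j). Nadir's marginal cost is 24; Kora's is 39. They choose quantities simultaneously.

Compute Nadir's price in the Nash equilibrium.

Mine Nadir's profit: π = x_{Nadir}(172 − 2x_{Nadir} − x_{Kora}) − 24x_{Nadir}.
∂π/∂x_{Nadir} = 148 − 4x_{Nadir} − x_{Kora} = 0 ⇒ x_{Nadir} = 37 − 0.25x_{Kora}.
Similarly x_{Kora} = 33.25 − 0.25x_{Nadir}.
Substituting the second reaction function into the first: x_{Nadir} = 37 − 0.25(33.25 − 0.25x_{Nadir}), which gives 0.9375x_{Nadir} = 28.6875 ⇒ x_{Nadir} = 30.6.
Then x_{Kora} = 33.25 − 0.25·30.6 = 25.6.
P_{Nadir} = 172 − 2·30.6 − 25.6 = 85.2.

85.2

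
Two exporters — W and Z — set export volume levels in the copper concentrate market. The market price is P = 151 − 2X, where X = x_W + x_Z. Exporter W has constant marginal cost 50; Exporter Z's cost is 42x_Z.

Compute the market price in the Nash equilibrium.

81

Exporter W's profit: π = x_W(151 − 2(x_W + x_Z)) − 50x_W.
∂π/∂x_W = 101 − 4x_W − 2x_Z = 0, so x_W = 25.25 − 0.5x_Z.
By the same steps for Z: x_Z = 27.25 − 0.5x_W.
Plugging x_Z into W's best response: x_W = 25.25 − 0.5(27.25 − 0.5x_W) ⇒ 0.75x_W = 11.625, so x_W = 15.5.
Then x_Z = 27.25 − 0.5·15.5 = 19.5.
Equilibrium price: P = 151 − 2·35 = 81.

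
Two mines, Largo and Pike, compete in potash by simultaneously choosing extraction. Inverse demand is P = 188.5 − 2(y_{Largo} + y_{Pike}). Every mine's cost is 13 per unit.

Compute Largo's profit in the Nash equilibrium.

Mine Largo's profit: π = y_{Largo}(188.5 − 2(y_{Largo} + y_{Pike})) − 13y_{Largo}.
∂π/∂y_{Largo} = 175.5 − 4y_{Largo} − 2y_{Pike} = 0, so y_{Largo} = 43.875 − 0.5y_{Pike}.
By symmetry y_{Pike} = y_{Largo}; substituting into the reaction function, 1.5y_{Largo} = 43.875 and y_{Largo} = 29.25.
Price P = 188.5 − 2·58.5 = 71.5.
Largo's profit: (71.5 − 13)·29.25 = 1711.125.

1711.125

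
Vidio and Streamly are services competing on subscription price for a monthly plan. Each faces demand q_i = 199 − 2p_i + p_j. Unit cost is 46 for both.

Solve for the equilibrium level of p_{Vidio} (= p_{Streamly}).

Vidio's profit: π = (p_{Vidio} − 46)(199 − 2p_{Vidio} + p_{Streamly}).
∂π/∂p_{Vidio} = 291 − 4p_{Vidio} + p_{Streamly} = 0 ⇒ p_{Vidio} = 72.75 + 0.25p_{Streamly}.
The game is symmetric, so in equilibrium p_{Streamly} = p_{Vidio}: the reaction function gives 0.75p_{Vidio} = 72.75, hence p_{Vidio} = 97.

97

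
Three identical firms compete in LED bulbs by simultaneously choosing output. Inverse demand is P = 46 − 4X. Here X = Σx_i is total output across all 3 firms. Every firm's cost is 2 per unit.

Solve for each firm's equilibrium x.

2.75

A representative firm's profit is π_i = x_i(46 − 4X) − 2x_i, with X = x_i + Σ_{j≠i} x_j.
First-order condition: 44 − 8x_i − 4Σ_{j≠i} x_j = 0.
Imposing symmetry (x_j = x for all j) turns Σ_{j≠i} x_j into 2x, so 44 = 16x and x = 2.75.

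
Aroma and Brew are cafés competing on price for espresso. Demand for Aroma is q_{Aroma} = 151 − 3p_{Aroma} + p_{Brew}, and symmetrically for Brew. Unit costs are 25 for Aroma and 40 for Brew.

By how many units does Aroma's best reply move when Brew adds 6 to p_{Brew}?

1

Aroma's profit: π = (p_{Aroma} − 25)(151 − 3p_{Aroma} + p_{Brew}).
∂π/∂p_{Aroma} = 226 − 6p_{Aroma} + p_{Brew} = 0 ⇒ p_{Aroma} = 113/3 + (1/6)p_{Brew}.
The reaction-function slope is 1/6, so a 6-unit rise in p_{Brew} moves p_{Aroma} by 1/6 × 6 = 1. Aroma's best response rises — the actions are strategic complements.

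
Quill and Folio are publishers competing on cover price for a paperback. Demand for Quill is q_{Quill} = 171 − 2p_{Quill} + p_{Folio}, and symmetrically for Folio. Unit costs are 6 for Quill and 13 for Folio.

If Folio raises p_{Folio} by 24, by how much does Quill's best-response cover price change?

Quill's profit: π = (p_{Quill} − 6)(171 − 2p_{Quill} + p_{Folio}).
∂π/∂p_{Quill} = 183 − 4p_{Quill} + p_{Folio} = 0 ⇒ p_{Quill} = 45.75 + 0.25p_{Folio}.
The reaction-function slope is 0.25, so a 24-unit rise in p_{Folio} moves p_{Quill} by 0.25 × 24 = 6. Quill's best response rises — the actions are strategic complements.

6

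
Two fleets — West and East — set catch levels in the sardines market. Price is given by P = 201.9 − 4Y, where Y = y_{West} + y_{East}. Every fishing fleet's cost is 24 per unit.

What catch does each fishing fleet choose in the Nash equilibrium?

14.825

Fishing fleet West's profit: π = y_{West}(201.9 − 4(y_{West} + y_{East})) − 24y_{West}.
∂π/∂y_{West} = 177.9 − 8y_{West} − 4y_{East} = 0, so y_{West} = 22.2375 − 0.5y_{East}.
The game is symmetric, so in equilibrium y_{East} = y_{West}: the reaction function gives 1.5y_{West} = 22.2375, hence y_{West} = 14.825.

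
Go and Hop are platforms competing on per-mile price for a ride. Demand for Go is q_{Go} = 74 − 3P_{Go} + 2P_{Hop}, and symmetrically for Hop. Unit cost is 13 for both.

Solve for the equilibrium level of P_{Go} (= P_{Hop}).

28.25

Go's profit: π = (P_{Go} − 13)(74 − 3P_{Go} + 2P_{Hop}).
∂π/∂P_{Go} = 113 − 6P_{Go} + 2P_{Hop} = 0 ⇒ P_{Go} = 113/6 + (1/3)P_{Hop}.
By symmetry P_{Hop} = P_{Go}; substituting into the reaction function, (2/3)P_{Go} = 113/6 and P_{Go} = 28.25.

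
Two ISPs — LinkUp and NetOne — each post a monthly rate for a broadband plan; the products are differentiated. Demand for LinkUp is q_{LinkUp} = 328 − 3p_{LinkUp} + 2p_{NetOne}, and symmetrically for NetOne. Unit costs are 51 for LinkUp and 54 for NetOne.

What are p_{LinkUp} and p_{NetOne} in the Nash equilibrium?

LinkUp's profit: π = (p_{LinkUp} − 51)(328 − 3p_{LinkUp} + 2p_{NetOne}).
∂π/∂p_{LinkUp} = 481 − 6p_{LinkUp} + 2p_{NetOne} = 0 ⇒ p_{LinkUp} = 481/6 + (1/3)p_{NetOne}.
Similarly p_{NetOne} = 245/3 + (1/3)p_{LinkUp}.
Solving the two reaction functions simultaneously: (1 − (1/3)(1/3))p_{LinkUp} = 481/6 + (1/3)·(245/3), so (8/9)p_{LinkUp} = 1933/18 and p_{LinkUp} = 120.8125.
Then p_{NetOne} = 245/3 + (1/3)·120.8125 = 121.9375.

120.8125, 121.9375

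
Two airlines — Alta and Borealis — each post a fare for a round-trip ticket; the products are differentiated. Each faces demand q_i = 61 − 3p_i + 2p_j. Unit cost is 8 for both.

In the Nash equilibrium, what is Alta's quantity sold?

Alta's profit: π = (p_{Alta} − 8)(61 − 3p_{Alta} + 2p_{Borealis}).
∂π/∂p_{Alta} = 85 − 6p_{Alta} + 2p_{Borealis} = 0 ⇒ p_{Alta} = 85/6 + (1/3)p_{Borealis}.
The game is symmetric, so in equilibrium p_{Borealis} = p_{Alta}: the reaction function gives (2/3)p_{Alta} = 85/6, hence p_{Alta} = 21.25.
q_{Alta} = 61 − 3·21.25 + 2·21.25 = 39.75.

39.75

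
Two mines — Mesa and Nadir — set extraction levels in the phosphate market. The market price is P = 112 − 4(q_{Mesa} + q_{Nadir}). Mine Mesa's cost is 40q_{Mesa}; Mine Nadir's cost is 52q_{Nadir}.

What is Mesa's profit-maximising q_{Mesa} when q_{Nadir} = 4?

7

Mine Mesa's profit: π = q_{Mesa}(112 − 4(q_{Mesa} + q_{Nadir})) − 40q_{Mesa}.
∂π/∂q_{Mesa} = 72 − 8q_{Mesa} − 4q_{Nadir} = 0, so q_{Mesa} = 9 − 0.5q_{Nadir}.
At q_{Nadir} = 4: q_{Mesa} = 9 − 0.5·4 = 7.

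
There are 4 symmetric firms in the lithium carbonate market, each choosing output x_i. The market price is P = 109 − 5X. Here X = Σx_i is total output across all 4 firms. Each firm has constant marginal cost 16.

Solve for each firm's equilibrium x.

A representative firm's profit is π_i = x_i(109 − 5X) − 16x_i, with X = x_i + Σ_{j≠i} x_j.
First-order condition: 93 − 10x_i − 5Σ_{j≠i} x_j = 0.
In a symmetric equilibrium every firm chooses the same x, so Σ_{j≠i} x_j = 3x. The condition becomes 93 − 25x = 0, giving x = 93/25 = 3.72.

3.72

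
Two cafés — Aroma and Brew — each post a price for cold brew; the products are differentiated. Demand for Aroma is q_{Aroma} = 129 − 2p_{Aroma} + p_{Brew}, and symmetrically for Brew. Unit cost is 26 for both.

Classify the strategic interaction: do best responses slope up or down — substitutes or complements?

Aroma's profit: π = (p_{Aroma} − 26)(129 − 2p_{Aroma} + p_{Brew}).
∂π/∂p_{Aroma} = 181 − 4p_{Aroma} + p_{Brew} = 0 ⇒ p_{Aroma} = 45.25 + 0.25p_{Brew}.
The best-response slope dp_{Aroma}/dp_{Brew} = 0.25 > 0: the reaction function is upward-sloping, so the choices are strategic complements.

strategic complements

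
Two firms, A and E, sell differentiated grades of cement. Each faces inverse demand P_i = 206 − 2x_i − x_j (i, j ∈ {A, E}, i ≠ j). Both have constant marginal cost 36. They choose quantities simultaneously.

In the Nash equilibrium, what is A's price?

Firm A's profit: π = x_A(206 − 2x_A − x_E) − 36x_A.
∂π/∂x_A = 170 − 4x_A − x_E = 0 ⇒ x_A = 42.5 − 0.25x_E.
Setting x_A = x_E in the reaction function: x_A = 42.5 − 0.25x_A, so x_A = 42.5 / 1.25 = 34.
P_A = 206 − 2·34 − 34 = 104.

104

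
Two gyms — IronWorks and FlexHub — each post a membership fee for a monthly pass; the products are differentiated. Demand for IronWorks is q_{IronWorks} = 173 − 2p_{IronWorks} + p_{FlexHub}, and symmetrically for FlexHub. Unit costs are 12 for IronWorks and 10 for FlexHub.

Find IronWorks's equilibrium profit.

5703.12

IronWorks's profit: π = (p_{IronWorks} − 12)(173 − 2p_{IronWorks} + p_{FlexHub}).
∂π/∂p_{IronWorks} = 197 − 4p_{IronWorks} + p_{FlexHub} = 0 ⇒ p_{IronWorks} = 49.25 + 0.25p_{FlexHub}.
Similarly p_{FlexHub} = 48.25 + 0.25p_{IronWorks}.
Substituting the second reaction function into the first: p_{IronWorks} = 49.25 + 0.25(48.25 + 0.25p_{IronWorks}), which gives 0.9375p_{IronWorks} = 61.3125 ⇒ p_{IronWorks} = 65.4.
Then p_{FlexHub} = 48.25 + 0.25·65.4 = 64.6.
q_{IronWorks} = 173 − 2·65.4 + 64.6 = 106.8.
Profit = (65.4 − 12)·106.8 = 5703.12.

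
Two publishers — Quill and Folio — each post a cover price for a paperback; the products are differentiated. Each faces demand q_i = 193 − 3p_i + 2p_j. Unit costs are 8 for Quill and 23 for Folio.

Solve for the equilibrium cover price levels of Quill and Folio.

57.0625, 62.6875

Quill's profit: π = (p_{Quill} − 8)(193 − 3p_{Quill} + 2p_{Folio}).
∂π/∂p_{Quill} = 217 − 6p_{Quill} + 2p_{Folio} = 0 ⇒ p_{Quill} = 217/6 + (1/3)p_{Folio}.
Similarly p_{Folio} = 131/3 + (1/3)p_{Quill}.
Solving the two reaction functions simultaneously: (1 − (1/3)(1/3))p_{Quill} = 217/6 + (1/3)·(131/3), so (8/9)p_{Quill} = 913/18 and p_{Quill} = 57.0625.
Then p_{Folio} = 131/3 + (1/3)·57.0625 = 62.6875.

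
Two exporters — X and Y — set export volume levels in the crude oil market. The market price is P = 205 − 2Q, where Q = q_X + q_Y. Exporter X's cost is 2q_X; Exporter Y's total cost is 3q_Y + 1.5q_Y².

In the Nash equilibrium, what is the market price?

86.75

Exporter X's profit: π = q_X(205 − 2(q_X + q_Y)) − 2q_X.
∂π/∂q_X = 203 − 4q_X − 2q_Y = 0, so q_X = 50.75 − 0.5q_Y.
For Y: ∂π/∂q_Y = 202 − 7q_Y − 2q_X = 0 ⇒ q_Y = 202/7 − (2/7)q_X.
Plugging q_Y into X's best response: q_X = 50.75 − 0.5(202/7 − (2/7)q_X) ⇒ (6/7)q_X = 1017/28, so q_X = 42.375.
Then q_Y = 202/7 − (2/7)·42.375 = 16.75.
Equilibrium price: P = 205 − 2·59.125 = 86.75.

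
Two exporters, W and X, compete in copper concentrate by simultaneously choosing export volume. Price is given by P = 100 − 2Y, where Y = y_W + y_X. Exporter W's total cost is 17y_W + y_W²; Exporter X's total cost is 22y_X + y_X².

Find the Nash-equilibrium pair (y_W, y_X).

10.6875, 9.4375

Exporter W's profit: π = y_W(100 − 2(y_W + y_X)) − 17y_W − y_W².
∂π/∂y_W = 83 − 6y_W − 2y_X = 0, so y_W = 83/6 − (1/3)y_X.
By the same steps for X: y_X = 13 − (1/3)y_W.
Substituting the second reaction function into the first: y_W = 83/6 − (1/3)(13 − (1/3)y_W), which gives (8/9)y_W = 9.5 ⇒ y_W = 10.6875.
Then y_X = 13 − (1/3)·10.6875 = 9.4375.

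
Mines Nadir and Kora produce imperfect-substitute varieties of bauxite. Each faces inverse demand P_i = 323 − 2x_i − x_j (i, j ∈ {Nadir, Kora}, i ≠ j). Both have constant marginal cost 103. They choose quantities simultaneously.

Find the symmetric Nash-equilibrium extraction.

Mine Nadir's profit: π = x_{Nadir}(323 − 2x_{Nadir} − x_{Kora}) − 103x_{Nadir}.
∂π/∂x_{Nadir} = 220 − 4x_{Nadir} − x_{Kora} = 0 ⇒ x_{Nadir} = 55 − 0.25x_{Kora}.
Setting x_{Nadir} = x_{Kora} in the reaction function: x_{Nadir} = 55 − 0.25x_{Nadir}, so x_{Nadir} = 55 / 1.25 = 44.

44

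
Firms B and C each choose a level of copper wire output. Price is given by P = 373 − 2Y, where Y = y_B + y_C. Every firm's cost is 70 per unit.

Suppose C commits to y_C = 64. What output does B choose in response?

Firm B's profit: π = y_B(373 − 2(y_B + y_C)) − 70y_B.
∂π/∂y_B = 303 − 4y_B − 2y_C = 0, so y_B = 75.75 − 0.5y_C.
At y_C = 64: y_B = 75.75 − 0.5·64 = 43.75.

43.75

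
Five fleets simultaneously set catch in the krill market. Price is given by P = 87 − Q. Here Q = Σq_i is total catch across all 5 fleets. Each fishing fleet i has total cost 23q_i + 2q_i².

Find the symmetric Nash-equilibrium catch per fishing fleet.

6.4

A representative fishing fleet's profit is π_i = q_i(87 − Q) − 23q_i − 2q_i², with Q = q_i + Σ_{j≠i} q_j.
First-order condition: 64 − 6q_i − Σ_{j≠i} q_j = 0.
With identical fishing fleets, set every q_j = q: then 64 − 6q − 4q = 0, i.e. q = 64/10 = 6.4.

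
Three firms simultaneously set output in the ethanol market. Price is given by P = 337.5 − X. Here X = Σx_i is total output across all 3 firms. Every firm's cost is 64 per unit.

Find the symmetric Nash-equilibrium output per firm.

A representative firm's profit is π_i = x_i(337.5 − X) − 64x_i, with X = x_i + Σ_{j≠i} x_j.
First-order condition: 273.5 − 2x_i − Σ_{j≠i} x_j = 0.
In a symmetric equilibrium every firm chooses the same x, so Σ_{j≠i} x_j = 2x. The condition becomes 273.5 − 4x = 0, giving x = 273.5/4 = 68.375.

68.375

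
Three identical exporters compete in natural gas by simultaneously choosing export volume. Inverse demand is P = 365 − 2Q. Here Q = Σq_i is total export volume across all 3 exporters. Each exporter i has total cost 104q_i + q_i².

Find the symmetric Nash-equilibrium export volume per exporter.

26.1

A representative exporter's profit is π_i = q_i(365 − 2Q) − 104q_i − q_i², with Q = q_i + Σ_{j≠i} q_j.
First-order condition: 261 − 6q_i − 2Σ_{j≠i} q_j = 0.
In a symmetric equilibrium every exporter chooses the same q, so Σ_{j≠i} q_j = 2q. The condition becomes 261 − 10q = 0, giving q = 261/10 = 26.1.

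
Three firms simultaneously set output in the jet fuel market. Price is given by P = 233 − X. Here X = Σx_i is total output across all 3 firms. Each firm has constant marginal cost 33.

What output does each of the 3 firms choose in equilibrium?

50

A representative firm's profit is π_i = x_i(233 − X) − 33x_i, with X = x_i + Σ_{j≠i} x_j.
First-order condition: 200 − 2x_i − Σ_{j≠i} x_j = 0.
With identical firms, set every x_j = x: then 200 − 2x − 2x = 0, i.e. x = 200/4 = 50.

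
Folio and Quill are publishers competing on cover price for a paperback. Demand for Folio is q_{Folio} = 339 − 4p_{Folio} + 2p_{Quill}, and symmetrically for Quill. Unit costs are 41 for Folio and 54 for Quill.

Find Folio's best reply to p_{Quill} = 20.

Folio's profit: π = (p_{Folio} − 41)(339 − 4p_{Folio} + 2p_{Quill}).
∂π/∂p_{Folio} = 503 − 8p_{Folio} + 2p_{Quill} = 0 ⇒ p_{Folio} = 62.875 + 0.25p_{Quill}.
At p_{Quill} = 20: p_{Folio} = 62.875 + 0.25·20 = 67.875.

67.875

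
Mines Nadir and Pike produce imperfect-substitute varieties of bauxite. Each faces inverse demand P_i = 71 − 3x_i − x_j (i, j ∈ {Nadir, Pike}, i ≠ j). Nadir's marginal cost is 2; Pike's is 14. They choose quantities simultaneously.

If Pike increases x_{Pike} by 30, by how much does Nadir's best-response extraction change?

-5

Mine Nadir's profit: π = x_{Nadir}(71 − 3x_{Nadir} − x_{Pike}) − 2x_{Nadir}.
∂π/∂x_{Nadir} = 69 − 6x_{Nadir} − x_{Pike} = 0 ⇒ x_{Nadir} = 11.5 − (1/6)x_{Pike}.
The reaction-function slope is −1/6, so a 30-unit rise in x_{Pike} moves x_{Nadir} by −1/6 × 30 = −5. Nadir's best response falls — the actions are strategic substitutes.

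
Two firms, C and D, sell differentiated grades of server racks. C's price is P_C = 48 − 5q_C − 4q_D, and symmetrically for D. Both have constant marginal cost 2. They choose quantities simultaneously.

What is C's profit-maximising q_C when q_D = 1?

Firm C's profit: π = q_C(48 − 5q_C − 4q_D) − 2q_C.
∂π/∂q_C = 46 − 10q_C − 4q_D = 0 ⇒ q_C = 4.6 − 0.4q_D.
At q_D = 1: q_C = 4.6 − 0.4·1 = 4.2.

4.2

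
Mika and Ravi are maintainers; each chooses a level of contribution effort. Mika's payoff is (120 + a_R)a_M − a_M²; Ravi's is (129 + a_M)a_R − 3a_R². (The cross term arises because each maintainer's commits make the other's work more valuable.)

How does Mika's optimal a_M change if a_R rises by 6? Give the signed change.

3

Expanding Mika's payoff: 120a_M + a_Ra_M − a_M².
∂π/∂a_M = 120 + a_R − 2a_M = 0, so a_M = 60 + 0.5a_R.
The reaction-function slope is 0.5, so a 6-unit rise in a_R moves a_M by 0.5 × 6 = 3. Mika's best response rises — the actions are strategic complements.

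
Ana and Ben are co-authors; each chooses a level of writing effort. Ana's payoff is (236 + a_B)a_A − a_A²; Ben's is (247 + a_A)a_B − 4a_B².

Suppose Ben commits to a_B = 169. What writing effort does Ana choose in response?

202.5

Expanding Ana's payoff: 236a_A + a_Ba_A − a_A².
∂π/∂a_A = 236 + a_B − 2a_A = 0, so a_A = 118 + 0.5a_B.
At a_B = 169: a_A = 118 + 0.5·169 = 202.5.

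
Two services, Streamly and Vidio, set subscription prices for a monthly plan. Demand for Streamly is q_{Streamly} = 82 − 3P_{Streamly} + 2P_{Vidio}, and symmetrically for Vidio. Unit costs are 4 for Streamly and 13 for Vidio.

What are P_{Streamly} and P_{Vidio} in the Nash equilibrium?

Streamly's profit: π = (P_{Streamly} − 4)(82 − 3P_{Streamly} + 2P_{Vidio}).
∂π/∂P_{Streamly} = 94 − 6P_{Streamly} + 2P_{Vidio} = 0 ⇒ P_{Streamly} = 47/3 + (1/3)P_{Vidio}.
Similarly P_{Vidio} = 121/6 + (1/3)P_{Streamly}.
Solving the two reaction functions simultaneously: (1 − (1/3)(1/3))P_{Streamly} = 47/3 + (1/3)·(121/6), so (8/9)P_{Streamly} = 403/18 and P_{Streamly} = 25.1875.
Then P_{Vidio} = 121/6 + (1/3)·25.1875 = 28.5625.

25.1875, 28.5625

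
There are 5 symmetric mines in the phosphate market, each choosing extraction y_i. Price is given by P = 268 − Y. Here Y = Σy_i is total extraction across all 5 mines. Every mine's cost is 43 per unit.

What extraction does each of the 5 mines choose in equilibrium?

A representative mine's profit is π_i = y_i(268 − Y) − 43y_i, with Y = y_i + Σ_{j≠i} y_j.
First-order condition: 225 − 2y_i − Σ_{j≠i} y_j = 0.
Imposing symmetry (y_j = y for all j) turns Σ_{j≠i} y_j into 4y, so 225 = 6y and y = 37.5.

37.5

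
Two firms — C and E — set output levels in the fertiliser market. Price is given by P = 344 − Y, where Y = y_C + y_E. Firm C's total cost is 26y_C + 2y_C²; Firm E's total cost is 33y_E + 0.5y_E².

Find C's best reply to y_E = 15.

50.5

Firm C's profit: π = y_C(344 − (y_C + y_E)) − 26y_C − 2y_C².
∂π/∂y_C = 318 − 6y_C − y_E = 0, so y_C = 53 − (1/6)y_E.
At y_E = 15: y_C = 53 − (1/6)·15 = 50.5.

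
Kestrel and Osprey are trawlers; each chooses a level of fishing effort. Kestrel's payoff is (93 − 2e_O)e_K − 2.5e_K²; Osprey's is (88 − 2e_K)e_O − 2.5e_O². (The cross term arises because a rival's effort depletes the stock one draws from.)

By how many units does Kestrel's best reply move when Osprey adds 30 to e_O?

Expanding Kestrel's payoff: 93e_K − 2e_Oe_K − 2.5e_K².
∂π/∂e_K = 93 − 2e_O − 5e_K = 0, so e_K = 18.6 − 0.4e_O.
The reaction-function slope is −0.4, so a 30-unit rise in e_O moves e_K by −0.4 × 30 = −12. Kestrel's best response falls — the actions are strategic substitutes.

-12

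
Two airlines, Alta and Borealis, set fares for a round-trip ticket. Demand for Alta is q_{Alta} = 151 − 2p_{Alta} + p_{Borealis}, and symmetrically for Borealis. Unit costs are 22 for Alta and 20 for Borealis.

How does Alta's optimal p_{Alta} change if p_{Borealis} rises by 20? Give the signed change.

Alta's profit: π = (p_{Alta} − 22)(151 − 2p_{Alta} + p_{Borealis}).
∂π/∂p_{Alta} = 195 − 4p_{Alta} + p_{Borealis} = 0 ⇒ p_{Alta} = 48.75 + 0.25p_{Borealis}.
The reaction-function slope is 0.25, so a 20-unit rise in p_{Borealis} moves p_{Alta} by 0.25 × 20 = 5. Alta's best response rises — the actions are strategic complements.

5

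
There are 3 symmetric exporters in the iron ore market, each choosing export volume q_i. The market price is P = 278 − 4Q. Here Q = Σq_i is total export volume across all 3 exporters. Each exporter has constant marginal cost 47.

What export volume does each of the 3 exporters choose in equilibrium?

A representative exporter's profit is π_i = q_i(278 − 4Q) − 47q_i, with Q = q_i + Σ_{j≠i} q_j.
First-order condition: 231 − 8q_i − 4Σ_{j≠i} q_j = 0.
Imposing symmetry (q_j = q for all j) turns Σ_{j≠i} q_j into 2q, so 231 = 16q and q = 14.4375.

14.4375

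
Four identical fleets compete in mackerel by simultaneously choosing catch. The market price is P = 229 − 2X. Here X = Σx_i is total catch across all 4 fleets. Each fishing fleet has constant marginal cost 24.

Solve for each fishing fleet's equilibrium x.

A representative fishing fleet's profit is π_i = x_i(229 − 2X) − 24x_i, with X = x_i + Σ_{j≠i} x_j.
First-order condition: 205 − 4x_i − 2Σ_{j≠i} x_j = 0.
With identical fishing fleets, set every x_j = x: then 205 − 4x − 6x = 0, i.e. x = 205/10 = 20.5.

20.5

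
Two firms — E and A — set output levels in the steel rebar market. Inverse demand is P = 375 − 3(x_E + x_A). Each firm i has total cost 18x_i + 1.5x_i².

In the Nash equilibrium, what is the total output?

Firm E's profit: π = x_E(375 − 3(x_E + x_A)) − 18x_E − 1.5x_E².
∂π/∂x_E = 357 − 9x_E − 3x_A = 0, so x_E = 119/3 − (1/3)x_A.
Setting x_E = x_A in the reaction function: x_E = 119/3 − (1/3)x_E, so x_E = (119/3) / (4/3) = 29.75.
Total output: 29.75 + 29.75 = 59.5.

59.5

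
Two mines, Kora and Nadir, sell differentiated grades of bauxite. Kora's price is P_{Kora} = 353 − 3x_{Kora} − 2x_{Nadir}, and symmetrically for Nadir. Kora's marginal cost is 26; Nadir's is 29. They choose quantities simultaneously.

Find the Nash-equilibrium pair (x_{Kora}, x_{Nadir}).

Mine Kora's profit: π = x_{Kora}(353 − 3x_{Kora} − 2x_{Nadir}) − 26x_{Kora}.
∂π/∂x_{Kora} = 327 − 6x_{Kora} − 2x_{Nadir} = 0 ⇒ x_{Kora} = 54.5 − (1/3)x_{Nadir}.
Similarly x_{Nadir} = 54 − (1/3)x_{Kora}.
Substituting the second reaction function into the first: x_{Kora} = 54.5 − (1/3)(54 − (1/3)x_{Kora}), which gives (8/9)x_{Kora} = 36.5 ⇒ x_{Kora} = 41.0625.
Then x_{Nadir} = 54 − (1/3)·41.0625 = 40.3125.

41.0625, 40.3125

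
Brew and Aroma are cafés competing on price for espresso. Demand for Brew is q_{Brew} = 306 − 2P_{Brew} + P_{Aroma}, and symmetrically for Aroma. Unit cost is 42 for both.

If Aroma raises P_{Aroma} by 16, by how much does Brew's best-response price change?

Brew's profit: π = (P_{Brew} − 42)(306 − 2P_{Brew} + P_{Aroma}).
∂π/∂P_{Brew} = 390 − 4P_{Brew} + P_{Aroma} = 0 ⇒ P_{Brew} = 97.5 + 0.25P_{Aroma}.
The reaction-function slope is 0.25, so a 16-unit rise in P_{Aroma} moves P_{Brew} by 0.25 × 16 = 4. Brew's best response rises — the actions are strategic complements.

4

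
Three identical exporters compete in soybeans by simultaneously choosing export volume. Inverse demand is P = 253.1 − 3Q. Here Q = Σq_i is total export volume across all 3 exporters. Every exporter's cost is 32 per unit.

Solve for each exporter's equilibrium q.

18.425

A representative exporter's profit is π_i = q_i(253.1 − 3Q) − 32q_i, with Q = q_i + Σ_{j≠i} q_j.
First-order condition: 221.1 − 6q_i − 3Σ_{j≠i} q_j = 0.
With identical exporters, set every q_j = q: then 221.1 − 6q − 6q = 0, i.e. q = 221.1/12 = 18.425.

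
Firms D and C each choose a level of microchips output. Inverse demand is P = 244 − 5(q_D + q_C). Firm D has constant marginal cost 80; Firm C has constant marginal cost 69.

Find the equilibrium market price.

Firm D's profit: π = q_D(244 − 5(q_D + q_C)) − 80q_D.
∂π/∂q_D = 164 − 10q_D − 5q_C = 0, so q_D = 16.4 − 0.5q_C.
By the same steps for C: q_C = 17.5 − 0.5q_D.
Solving the two reaction functions simultaneously: (1 − (−0.5)(−0.5))q_D = 16.4 − 0.5·17.5, so 0.75q_D = 7.65 and q_D = 10.2.
Then q_C = 17.5 − 0.5·10.2 = 12.4.
Equilibrium price: P = 244 − 5·22.6 = 131.

131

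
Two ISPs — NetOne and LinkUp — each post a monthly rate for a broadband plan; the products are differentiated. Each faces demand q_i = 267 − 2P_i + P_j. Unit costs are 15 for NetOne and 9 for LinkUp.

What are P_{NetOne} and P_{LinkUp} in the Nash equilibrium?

98.2, 95.8

NetOne's profit: π = (P_{NetOne} − 15)(267 − 2P_{NetOne} + P_{LinkUp}).
∂π/∂P_{NetOne} = 297 − 4P_{NetOne} + P_{LinkUp} = 0 ⇒ P_{NetOne} = 74.25 + 0.25P_{LinkUp}.
Similarly P_{LinkUp} = 71.25 + 0.25P_{NetOne}.
Solving the two reaction functions simultaneously: (1 − (0.25)(0.25))P_{NetOne} = 74.25 + 0.25·71.25, so 0.9375P_{NetOne} = 92.0625 and P_{NetOne} = 98.2.
Then P_{LinkUp} = 71.25 + 0.25·98.2 = 95.8.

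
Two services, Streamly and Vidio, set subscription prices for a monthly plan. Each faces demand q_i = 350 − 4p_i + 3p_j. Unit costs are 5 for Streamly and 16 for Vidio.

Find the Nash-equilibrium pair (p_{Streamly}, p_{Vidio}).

Streamly's profit: π = (p_{Streamly} − 5)(350 − 4p_{Streamly} + 3p_{Vidio}).
∂π/∂p_{Streamly} = 370 − 8p_{Streamly} + 3p_{Vidio} = 0 ⇒ p_{Streamly} = 46.25 + 0.375p_{Vidio}.
Similarly p_{Vidio} = 51.75 + 0.375p_{Streamly}.
Substituting the second reaction function into the first: p_{Streamly} = 46.25 + 0.375(51.75 + 0.375p_{Streamly}), which gives (55/64)p_{Streamly} = 2101/32 ⇒ p_{Streamly} = 76.4.
Then p_{Vidio} = 51.75 + 0.375·76.4 = 80.4.

76.4, 80.4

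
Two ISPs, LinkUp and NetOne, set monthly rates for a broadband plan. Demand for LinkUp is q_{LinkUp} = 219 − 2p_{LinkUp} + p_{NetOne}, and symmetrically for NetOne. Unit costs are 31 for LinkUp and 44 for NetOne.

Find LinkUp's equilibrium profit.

8294.72

LinkUp's profit: π = (p_{LinkUp} − 31)(219 − 2p_{LinkUp} + p_{NetOne}).
∂π/∂p_{LinkUp} = 281 − 4p_{LinkUp} + p_{NetOne} = 0 ⇒ p_{LinkUp} = 70.25 + 0.25p_{NetOne}.
Similarly p_{NetOne} = 76.75 + 0.25p_{LinkUp}.
Plugging p_{NetOne} into LinkUp's best response: p_{LinkUp} = 70.25 + 0.25(76.75 + 0.25p_{LinkUp}) ⇒ 0.9375p_{LinkUp} = 89.4375, so p_{LinkUp} = 95.4.
Then p_{NetOne} = 76.75 + 0.25·95.4 = 100.6.
q_{LinkUp} = 219 − 2·95.4 + 100.6 = 128.8.
Profit = (95.4 − 31)·128.8 = 8294.72.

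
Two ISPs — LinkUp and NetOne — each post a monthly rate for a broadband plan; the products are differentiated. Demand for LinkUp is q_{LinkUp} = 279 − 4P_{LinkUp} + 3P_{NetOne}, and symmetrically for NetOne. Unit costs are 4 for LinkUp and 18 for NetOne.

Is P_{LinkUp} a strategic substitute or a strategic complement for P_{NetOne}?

strategic complements

LinkUp's profit: π = (P_{LinkUp} − 4)(279 − 4P_{LinkUp} + 3P_{NetOne}).
∂π/∂P_{LinkUp} = 295 − 8P_{LinkUp} + 3P_{NetOne} = 0 ⇒ P_{LinkUp} = 36.875 + 0.375P_{NetOne}.
The best-response slope dP_{LinkUp}/dP_{NetOne} = 0.375 > 0: the reaction function is upward-sloping, so the choices are strategic complements.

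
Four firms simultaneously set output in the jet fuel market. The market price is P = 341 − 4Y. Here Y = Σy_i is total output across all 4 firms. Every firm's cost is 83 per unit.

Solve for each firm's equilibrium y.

A representative firm's profit is π_i = y_i(341 − 4Y) − 83y_i, with Y = y_i + Σ_{j≠i} y_j.
First-order condition: 258 − 8y_i − 4Σ_{j≠i} y_j = 0.
Imposing symmetry (y_j = y for all j) turns Σ_{j≠i} y_j into 3y, so 258 = 20y and y = 12.9.

12.9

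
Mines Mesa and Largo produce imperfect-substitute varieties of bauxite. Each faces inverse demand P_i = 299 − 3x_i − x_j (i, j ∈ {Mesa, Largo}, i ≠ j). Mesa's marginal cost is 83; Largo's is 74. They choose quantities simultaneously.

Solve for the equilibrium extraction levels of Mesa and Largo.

30.6, 32.4

Mine Mesa's profit: π = x_{Mesa}(299 − 3x_{Mesa} − x_{Largo}) − 83x_{Mesa}.
∂π/∂x_{Mesa} = 216 − 6x_{Mesa} − x_{Largo} = 0 ⇒ x_{Mesa} = 36 − (1/6)x_{Largo}.
Similarly x_{Largo} = 37.5 − (1/6)x_{Mesa}.
Plugging x_{Largo} into Mesa's best response: x_{Mesa} = 36 − (1/6)(37.5 − (1/6)x_{Mesa}) ⇒ (35/36)x_{Mesa} = 29.75, so x_{Mesa} = 30.6.
Then x_{Largo} = 37.5 − (1/6)·30.6 = 32.4.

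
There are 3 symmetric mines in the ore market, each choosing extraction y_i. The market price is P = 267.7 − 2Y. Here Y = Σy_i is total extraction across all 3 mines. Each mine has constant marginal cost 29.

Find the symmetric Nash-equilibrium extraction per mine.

29.8375

A representative mine's profit is π_i = y_i(267.7 − 2Y) − 29y_i, with Y = y_i + Σ_{j≠i} y_j.
First-order condition: 238.7 − 4y_i − 2Σ_{j≠i} y_j = 0.
With identical mines, set every y_j = y: then 238.7 − 4y − 4y = 0, i.e. y = 238.7/8 = 29.8375.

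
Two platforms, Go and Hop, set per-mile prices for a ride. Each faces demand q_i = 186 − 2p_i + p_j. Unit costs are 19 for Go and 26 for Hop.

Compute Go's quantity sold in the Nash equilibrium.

Go's profit: π = (p_{Go} − 19)(186 − 2p_{Go} + p_{Hop}).
∂π/∂p_{Go} = 224 − 4p_{Go} + p_{Hop} = 0 ⇒ p_{Go} = 56 + 0.25p_{Hop}.
Similarly p_{Hop} = 59.5 + 0.25p_{Go}.
Substituting the second reaction function into the first: p_{Go} = 56 + 0.25(59.5 + 0.25p_{Go}), which gives 0.9375p_{Go} = 70.875 ⇒ p_{Go} = 75.6.
Then p_{Hop} = 59.5 + 0.25·75.6 = 78.4.
q_{Go} = 186 − 2·75.6 + 78.4 = 113.2.

113.2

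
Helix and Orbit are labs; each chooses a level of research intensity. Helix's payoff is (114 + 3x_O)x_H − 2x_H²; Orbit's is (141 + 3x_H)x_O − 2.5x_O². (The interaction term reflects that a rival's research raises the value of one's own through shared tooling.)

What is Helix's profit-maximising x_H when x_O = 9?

35.25

Expanding Helix's payoff: 114x_H + 3x_Ox_H − 2x_H².
∂π/∂x_H = 114 + 3x_O − 4x_H = 0, so x_H = 28.5 + 0.75x_O.
At x_O = 9: x_H = 28.5 + 0.75·9 = 35.25.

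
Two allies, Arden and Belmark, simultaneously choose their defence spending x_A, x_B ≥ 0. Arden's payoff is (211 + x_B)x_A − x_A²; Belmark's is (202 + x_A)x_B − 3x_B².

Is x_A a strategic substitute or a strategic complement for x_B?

Expanding Arden's payoff: 211x_A + x_Bx_A − x_A².
∂π/∂x_A = 211 + x_B − 2x_A = 0, so x_A = 105.5 + 0.5x_B.
The best-response slope dx_A/dx_B = 0.5 > 0: the reaction function is upward-sloping, so the choices are strategic complements.

strategic complements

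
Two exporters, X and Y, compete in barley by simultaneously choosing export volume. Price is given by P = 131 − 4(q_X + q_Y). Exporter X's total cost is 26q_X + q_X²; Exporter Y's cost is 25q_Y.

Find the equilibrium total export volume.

Exporter X's profit: π = q_X(131 − 4(q_X + q_Y)) − 26q_X − q_X².
∂π/∂q_X = 105 − 10q_X − 4q_Y = 0, so q_X = 10.5 − 0.4q_Y.
For Y: ∂π/∂q_Y = 106 − 8q_Y − 4q_X = 0 ⇒ q_Y = 13.25 − 0.5q_X.
Substituting the second reaction function into the first: q_X = 10.5 − 0.4(13.25 − 0.5q_X), which gives 0.8q_X = 5.2 ⇒ q_X = 6.5.
Then q_Y = 13.25 − 0.5·6.5 = 10.
Total export volume: 6.5 + 10 = 16.5.

16.5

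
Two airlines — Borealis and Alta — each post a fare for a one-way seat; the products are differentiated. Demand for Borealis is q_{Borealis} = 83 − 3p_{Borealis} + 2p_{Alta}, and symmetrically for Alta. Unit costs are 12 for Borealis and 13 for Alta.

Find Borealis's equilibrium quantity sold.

53.8125

Borealis's profit: π = (p_{Borealis} − 12)(83 − 3p_{Borealis} + 2p_{Alta}).
∂π/∂p_{Borealis} = 119 − 6p_{Borealis} + 2p_{Alta} = 0 ⇒ p_{Borealis} = 119/6 + (1/3)p_{Alta}.
Similarly p_{Alta} = 61/3 + (1/3)p_{Borealis}.
Solving the two reaction functions simultaneously: (1 − (1/3)(1/3))p_{Borealis} = 119/6 + (1/3)·(61/3), so (8/9)p_{Borealis} = 479/18 and p_{Borealis} = 29.9375.
Then p_{Alta} = 61/3 + (1/3)·29.9375 = 30.3125.
q_{Borealis} = 83 − 3·29.9375 + 2·30.3125 = 53.8125.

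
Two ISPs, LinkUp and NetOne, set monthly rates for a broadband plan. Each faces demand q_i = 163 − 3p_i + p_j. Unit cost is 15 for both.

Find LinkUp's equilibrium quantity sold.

79.8

LinkUp's profit: π = (p_{LinkUp} − 15)(163 − 3p_{LinkUp} + p_{NetOne}).
∂π/∂p_{LinkUp} = 208 − 6p_{LinkUp} + p_{NetOne} = 0 ⇒ p_{LinkUp} = 104/3 + (1/6)p_{NetOne}.
The game is symmetric, so in equilibrium p_{NetOne} = p_{LinkUp}: the reaction function gives (5/6)p_{LinkUp} = 104/3, hence p_{LinkUp} = 41.6.
q_{LinkUp} = 163 − 3·41.6 + 41.6 = 79.8.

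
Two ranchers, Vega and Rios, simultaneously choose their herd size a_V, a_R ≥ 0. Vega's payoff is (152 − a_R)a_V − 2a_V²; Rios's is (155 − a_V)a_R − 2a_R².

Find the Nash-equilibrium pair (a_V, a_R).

30.2, 31.2

Expanding Vega's payoff: 152a_V − a_Ra_V − 2a_V².
∂π/∂a_V = 152 − a_R − 4a_V = 0, so a_V = 38 − 0.25a_R.
Likewise for Rios: a_R = 38.75 − 0.25a_V.
Solving the two reaction functions simultaneously: (1 − (−0.25)(−0.25))a_V = 38 − 0.25·38.75, so 0.9375a_V = 28.3125 and a_V = 30.2.
Then a_R = 38.75 − 0.25·30.2 = 31.2.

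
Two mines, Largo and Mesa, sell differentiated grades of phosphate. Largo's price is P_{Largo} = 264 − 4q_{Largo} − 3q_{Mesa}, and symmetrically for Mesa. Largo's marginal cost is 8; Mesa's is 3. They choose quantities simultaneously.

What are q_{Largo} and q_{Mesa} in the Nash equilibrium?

Mine Largo's profit: π = q_{Largo}(264 − 4q_{Largo} − 3q_{Mesa}) − 8q_{Largo}.
∂π/∂q_{Largo} = 256 − 8q_{Largo} − 3q_{Mesa} = 0 ⇒ q_{Largo} = 32 − 0.375q_{Mesa}.
Similarly q_{Mesa} = 32.625 − 0.375q_{Largo}.
Substituting the second reaction function into the first: q_{Largo} = 32 − 0.375(32.625 − 0.375q_{Largo}), which gives (55/64)q_{Largo} = 1265/64 ⇒ q_{Largo} = 23.
Then q_{Mesa} = 32.625 − 0.375·23 = 24.

23, 24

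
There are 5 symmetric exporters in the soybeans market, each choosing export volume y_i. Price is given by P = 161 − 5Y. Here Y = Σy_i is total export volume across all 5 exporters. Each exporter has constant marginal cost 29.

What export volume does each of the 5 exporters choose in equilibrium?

4.4

A representative exporter's profit is π_i = y_i(161 − 5Y) − 29y_i, with Y = y_i + Σ_{j≠i} y_j.
First-order condition: 132 − 10y_i − 5Σ_{j≠i} y_j = 0.
With identical exporters, set every y_j = y: then 132 − 10y − 20y = 0, i.e. y = 132/30 = 4.4.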